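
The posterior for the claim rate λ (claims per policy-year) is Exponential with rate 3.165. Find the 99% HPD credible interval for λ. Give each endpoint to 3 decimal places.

[0.000, 1.455]

The exponential density is strictly decreasing on [0, ∞), so the HPD interval is anchored at 0: [0, q] with P(λ ≤ q) = 0.99.
q = −ln(1 − 0.99) / 3.165 = 4.6052 / 3.165 = 1.455.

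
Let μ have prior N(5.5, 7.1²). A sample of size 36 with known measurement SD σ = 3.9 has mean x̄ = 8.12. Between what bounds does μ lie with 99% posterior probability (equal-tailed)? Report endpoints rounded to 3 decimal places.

[6.431, 9.766]

Posterior precision = 1/7.1² + 36/3.9² = 0.0198 + 2.3669 = 2.3867, so posterior SD = 0.6473.
Posterior mean = (5.5/7.1² + 36·8.12/3.9²) / 2.3867 = 8.0982.
Interval: 8.0982 ± 2.576 × 0.6473 → [6.431, 9.766].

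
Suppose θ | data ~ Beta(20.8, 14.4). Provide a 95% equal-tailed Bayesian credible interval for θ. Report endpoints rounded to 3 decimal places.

[0.427, 0.745]

Posterior: Beta(20.8, 14.4).
Equal-tailed 95% interval: the 0.025 and 0.975 quantiles of Beta(20.8, 14.4).
Posterior mean ≈ 0.591, SD ≈ 0.082; a Normal approximation gives roughly [0.431, 0.751].
Exact: F⁻¹(0.025) = 0.427; F⁻¹(0.975) = 0.745.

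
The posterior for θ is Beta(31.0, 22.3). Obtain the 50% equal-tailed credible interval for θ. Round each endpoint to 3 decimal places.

[0.536, 0.628]

Posterior: Beta(31.0, 22.3).
Equal-tailed 50% interval: the 0.25 and 0.75 quantiles of Beta(31.0, 22.3).
Posterior mean ≈ 0.582, SD ≈ 0.067; a Normal approximation gives roughly [0.536, 0.627].
Exact: F⁻¹(0.25) = 0.536; F⁻¹(0.75) = 0.628.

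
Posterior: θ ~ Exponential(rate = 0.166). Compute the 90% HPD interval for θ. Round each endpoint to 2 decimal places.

[0.00, 13.87]

The exponential density is strictly decreasing on [0, ∞), so the HPD interval is anchored at 0: [0, q] with P(θ ≤ q) = 0.90.
q = −ln(1 − 0.90) / 0.166 = 2.3026 / 0.166 = 13.87.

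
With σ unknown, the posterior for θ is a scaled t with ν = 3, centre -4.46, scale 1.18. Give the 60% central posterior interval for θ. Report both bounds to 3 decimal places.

The t_3 distribution is symmetric; the 60% interval is -4.46 ± t·1.18 with t_{0.8,3} = 0.978.
Half-width: 0.978 × 1.18 = 1.155.
-4.46 − 1.155 = -5.615; -4.46 + 1.155 = -3.305.

[-5.615, -3.305]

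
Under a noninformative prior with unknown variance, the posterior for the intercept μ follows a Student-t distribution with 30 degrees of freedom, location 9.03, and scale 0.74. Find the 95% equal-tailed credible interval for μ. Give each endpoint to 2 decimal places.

[7.52, 10.54]

The t_30 distribution is symmetric; the 95% interval is 9.03 ± t·0.74 with t_{0.975,30} = 2.042.
Half-width: 2.042 × 0.74 = 1.51.
9.03 − 1.51 = 7.52; 9.03 + 1.51 = 10.54.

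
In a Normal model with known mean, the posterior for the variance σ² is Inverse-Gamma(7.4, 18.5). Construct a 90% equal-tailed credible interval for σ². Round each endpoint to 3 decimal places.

Inverse-Gamma(7.4, 18.5) quantiles: F⁻¹(0.05) and F⁻¹(0.95).
Equivalently, 1/σ² ~ Gamma(7.4, rate = 18.5); invert its 0.95 and 0.05 quantiles.
Posterior mean ≈ 2.891, SD ≈ 1.244; a Normal approximation gives roughly [0.845, 4.937].
Exact: lower = 1.496; upper = 5.195.

[1.496, 5.195]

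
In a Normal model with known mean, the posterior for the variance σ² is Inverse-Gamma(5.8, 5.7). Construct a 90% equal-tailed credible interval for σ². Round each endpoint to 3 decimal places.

[0.556, 2.297]

Inverse-Gamma(5.8, 5.7) quantiles: F⁻¹(0.05) and F⁻¹(0.95).
Equivalently, 1/σ² ~ Gamma(5.8, rate = 5.7); invert its 0.95 and 0.05 quantiles.
Posterior mean ≈ 1.188, SD ≈ 0.609; a Normal approximation gives roughly [0.185, 2.190].
Exact: lower = 0.556; upper = 2.297.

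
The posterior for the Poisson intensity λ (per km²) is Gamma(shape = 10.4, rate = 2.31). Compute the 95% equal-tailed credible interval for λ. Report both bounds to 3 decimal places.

Posterior: Gamma(shape 10.4, rate 2.31).
Equal-tailed 95% interval: Gamma(10.4, 2.31) quantiles at 0.025 and 0.975.
Posterior mean ≈ 4.502, SD ≈ 1.396; a Normal approximation gives roughly [1.766, 7.238].
Exact: lower = 2.196; upper = 7.623.

[2.196, 7.623]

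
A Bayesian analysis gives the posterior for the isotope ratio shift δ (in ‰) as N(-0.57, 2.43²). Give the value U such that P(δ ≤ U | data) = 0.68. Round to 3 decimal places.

0.567

Need U with P(δ ≤ U) = 0.68: U = -0.57 + z_{0.32}·2.43.
z = 0.468; U = -0.57 + 0.468 × 2.43 = 0.567.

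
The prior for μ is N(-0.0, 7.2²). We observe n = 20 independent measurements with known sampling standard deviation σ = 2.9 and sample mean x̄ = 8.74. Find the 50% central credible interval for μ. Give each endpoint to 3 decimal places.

[8.234, 9.105]

Posterior precision = 1/7.2² + 20/2.9² = 0.0193 + 2.3781 = 2.3974, so posterior SD = 0.6458.
Posterior mean = (-0.0/7.2² + 20·8.74/2.9²) / 2.3974 = 8.6697.
Interval: 8.6697 ± 0.674 × 0.6458 → [8.234, 9.105].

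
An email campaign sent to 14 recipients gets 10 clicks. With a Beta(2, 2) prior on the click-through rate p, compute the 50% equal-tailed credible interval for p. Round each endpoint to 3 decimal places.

[0.595, 0.745]

Posterior: Beta(2+10, 2+4) = Beta(12, 6).
Equal-tailed 50% interval: the 0.25 and 0.75 quantiles of Beta(12, 6).
Posterior mean ≈ 0.667, SD ≈ 0.108; a Normal approximation gives roughly [0.594, 0.740].
Exact: F⁻¹(0.25) = 0.595; F⁻¹(0.75) = 0.745.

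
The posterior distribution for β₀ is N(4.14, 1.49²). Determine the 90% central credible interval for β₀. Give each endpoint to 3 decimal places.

[1.689, 6.591]

The posterior is symmetric, so the 90% equal-tailed interval is β₀ = 4.14 ± z·1.49 with z = 1.645.
Half-width: 1.645 × 1.49 = 2.451.
4.14 − 2.451 = 1.689; 4.14 + 2.451 = 6.591.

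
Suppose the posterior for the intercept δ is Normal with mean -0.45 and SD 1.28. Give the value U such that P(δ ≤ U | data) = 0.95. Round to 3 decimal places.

1.655

Need U with P(δ ≤ U) = 0.95: U = -0.45 + z_{0.05}·1.28.
z = 1.645; U = -0.45 + 1.645 × 1.28 = 1.655.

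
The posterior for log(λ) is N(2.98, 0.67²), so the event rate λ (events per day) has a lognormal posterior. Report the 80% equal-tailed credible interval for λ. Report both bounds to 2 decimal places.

On the log scale the 80% interval is 2.98 ± 1.282 × 0.67 = [2.1214, 3.8386].
Exponentiate: [e^2.1214, e^3.8386] = [8.34, 46.46].

[8.34, 46.46]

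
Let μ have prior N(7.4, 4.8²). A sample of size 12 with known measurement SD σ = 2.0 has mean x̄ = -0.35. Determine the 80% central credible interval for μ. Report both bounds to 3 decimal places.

Posterior precision = 1/4.8² + 12/2.0² = 0.0434 + 3.0000 = 3.0434, so posterior SD = 0.5732.
Posterior mean = (7.4/4.8² + 12·-0.35/2.0²) / 3.0434 = -0.2395.
Interval: -0.2395 ± 1.282 × 0.5732 → [-0.974, 0.495].

[-0.974, 0.495]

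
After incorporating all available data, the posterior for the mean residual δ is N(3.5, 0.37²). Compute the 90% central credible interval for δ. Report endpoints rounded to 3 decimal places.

The posterior is symmetric, so the 90% equal-tailed interval is δ = 3.5 ± z·0.37 with z = 1.645.
Half-width: 1.645 × 0.37 = 0.609.
3.5 − 0.609 = 2.891; 3.5 + 0.609 = 4.109.

[2.891, 4.109]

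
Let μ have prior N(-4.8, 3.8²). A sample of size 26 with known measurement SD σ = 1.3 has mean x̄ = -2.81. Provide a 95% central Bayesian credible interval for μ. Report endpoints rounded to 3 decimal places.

[-3.317, -2.320]

Posterior precision = 1/3.8² + 26/1.3² = 0.0693 + 15.3846 = 15.4539, so posterior SD = 0.2544.
Posterior mean = (-4.8/3.8² + 26·-2.81/1.3²) / 15.4539 = -2.8189.
Interval: -2.8189 ± 1.960 × 0.2544 → [-3.317, -2.320].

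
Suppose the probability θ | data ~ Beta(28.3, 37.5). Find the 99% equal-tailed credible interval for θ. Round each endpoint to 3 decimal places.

Posterior: Beta(28.3, 37.5).
Equal-tailed 99% interval: the 0.005 and 0.995 quantiles of Beta(28.3, 37.5).
Posterior mean ≈ 0.430, SD ≈ 0.061; a Normal approximation gives roughly [0.274, 0.586].
Exact: F⁻¹(0.005) = 0.280; F⁻¹(0.995) = 0.588.

[0.280, 0.588]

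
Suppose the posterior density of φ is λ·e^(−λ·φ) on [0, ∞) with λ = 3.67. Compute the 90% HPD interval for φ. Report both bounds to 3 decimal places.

The exponential density is strictly decreasing on [0, ∞), so the HPD interval is anchored at 0: [0, q] with P(φ ≤ q) = 0.90.
q = −ln(1 − 0.90) / 3.67 = 2.3026 / 3.67 = 0.627.

[0.000, 0.627]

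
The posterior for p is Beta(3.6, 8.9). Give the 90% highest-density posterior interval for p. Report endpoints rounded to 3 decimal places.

[0.086, 0.481]

The posterior is unimodal and skewed, so the HPD interval has equal density at both endpoints and is the shortest 90% interval.
Solving f(0.086) = f(0.481) with F(0.481) − F(0.086) = 0.90 gives [0.086, 0.481].
For comparison, the equal-tailed interval is [0.106, 0.510]; the HPD is narrower and shifted toward the mode.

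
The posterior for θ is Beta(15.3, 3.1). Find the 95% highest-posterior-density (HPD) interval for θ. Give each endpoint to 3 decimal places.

[0.665, 0.975]

The posterior is unimodal and skewed, so the HPD interval has equal density at both endpoints and is the shortest 95% interval.
Solving f(0.665) = f(0.975) with F(0.975) − F(0.665) = 0.95 gives [0.665, 0.975].
For comparison, the equal-tailed interval is [0.636, 0.960]; the HPD is narrower and shifted toward the mode.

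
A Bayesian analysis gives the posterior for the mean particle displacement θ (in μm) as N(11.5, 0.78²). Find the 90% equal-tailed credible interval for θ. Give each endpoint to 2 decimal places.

The posterior is symmetric, so the 90% equal-tailed interval is θ = 11.5 ± z·0.78 with z = 1.645.
Half-width: 1.645 × 0.78 = 1.28.
11.5 − 1.28 = 10.22; 11.5 + 1.28 = 12.78.

[10.22, 12.78]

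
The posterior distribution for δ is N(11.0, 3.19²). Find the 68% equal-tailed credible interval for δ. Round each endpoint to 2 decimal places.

The posterior is symmetric, so the 68% equal-tailed interval is δ = 11.0 ± z·3.19 with z = 0.994.
Half-width: 0.994 × 3.19 = 3.17.
11.0 − 3.17 = 7.83; 11.0 + 3.17 = 14.17.

[7.83, 14.17]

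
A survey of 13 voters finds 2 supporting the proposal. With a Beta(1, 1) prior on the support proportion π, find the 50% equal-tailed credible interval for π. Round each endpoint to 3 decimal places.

Posterior: Beta(1+2, 1+11) = Beta(3, 12).
Equal-tailed 50% interval: the 0.25 and 0.75 quantiles of Beta(3, 12).
Posterior mean ≈ 0.200, SD ≈ 0.100; a Normal approximation gives roughly [0.133, 0.267].
Exact: F⁻¹(0.25) = 0.125; F⁻¹(0.75) = 0.261.

[0.125, 0.261]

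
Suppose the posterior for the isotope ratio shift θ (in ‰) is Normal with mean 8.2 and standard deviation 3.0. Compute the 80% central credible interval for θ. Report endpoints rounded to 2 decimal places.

[4.36, 12.04]

The posterior is symmetric, so the 80% equal-tailed interval is θ = 8.2 ± z·3.0 with z = 1.282.
Half-width: 1.282 × 3.0 = 3.84.
8.2 − 3.84 = 4.36; 8.2 + 3.84 = 12.04.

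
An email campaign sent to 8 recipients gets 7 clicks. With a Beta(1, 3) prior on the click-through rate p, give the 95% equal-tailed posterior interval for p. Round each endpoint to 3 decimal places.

[0.390, 0.891]

Posterior: Beta(1+7, 3+1) = Beta(8, 4).
Equal-tailed 95% interval: the 0.025 and 0.975 quantiles of Beta(8, 4).
Posterior mean ≈ 0.667, SD ≈ 0.131; a Normal approximation gives roughly [0.410, 0.923].
Exact: F⁻¹(0.025) = 0.390; F⁻¹(0.975) = 0.891.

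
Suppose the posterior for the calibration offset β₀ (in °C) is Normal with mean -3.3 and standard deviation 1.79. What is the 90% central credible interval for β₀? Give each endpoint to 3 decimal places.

[-6.244, -0.356]

The posterior is symmetric, so the 90% equal-tailed interval is β₀ = -3.3 ± z·1.79 with z = 1.645.
Half-width: 1.645 × 1.79 = 2.944.
-3.3 − 2.944 = -6.244; -3.3 + 2.944 = -0.356.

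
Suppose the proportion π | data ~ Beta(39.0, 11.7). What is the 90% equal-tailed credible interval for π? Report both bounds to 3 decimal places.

[0.667, 0.859]

Posterior: Beta(39.0, 11.7).
Equal-tailed 90% interval: the 0.05 and 0.95 quantiles of Beta(39.0, 11.7).
Posterior mean ≈ 0.769, SD ≈ 0.059; a Normal approximation gives roughly [0.673, 0.866].
Exact: F⁻¹(0.05) = 0.667; F⁻¹(0.95) = 0.859.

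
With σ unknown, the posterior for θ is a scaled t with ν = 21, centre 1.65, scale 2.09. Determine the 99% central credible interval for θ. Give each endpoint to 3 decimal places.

The t_21 distribution is symmetric; the 99% interval is 1.65 ± t·2.09 with t_{0.995,21} = 2.831.
Half-width: 2.831 × 2.09 = 5.918.
1.65 − 5.918 = -4.268; 1.65 + 5.918 = 7.568.

[-4.268, 7.568]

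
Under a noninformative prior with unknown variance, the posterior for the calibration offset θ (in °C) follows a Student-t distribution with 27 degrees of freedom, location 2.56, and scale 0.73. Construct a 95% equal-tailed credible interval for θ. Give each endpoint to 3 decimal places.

[1.062, 4.058]

The t_27 distribution is symmetric; the 95% interval is 2.56 ± t·0.73 with t_{0.975,27} = 2.052.
Half-width: 2.052 × 0.73 = 1.498.
2.56 − 1.498 = 1.062; 2.56 + 1.498 = 4.058.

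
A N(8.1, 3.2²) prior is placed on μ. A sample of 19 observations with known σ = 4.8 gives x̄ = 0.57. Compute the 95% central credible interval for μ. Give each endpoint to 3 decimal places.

[-0.674, 3.408]

Posterior precision = 1/3.2² + 19/4.8² = 0.0977 + 0.8247 = 0.9223, so posterior SD = 1.0413.
Posterior mean = (8.1/3.2² + 19·0.57/4.8²) / 0.9223 = 1.3673.
Interval: 1.3673 ± 1.960 × 1.0413 → [-0.674, 3.408].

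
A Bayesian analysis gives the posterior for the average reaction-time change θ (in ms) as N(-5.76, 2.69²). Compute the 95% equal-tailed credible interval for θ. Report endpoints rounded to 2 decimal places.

The posterior is symmetric, so the 95% equal-tailed interval is θ = -5.76 ± z·2.69 with z = 1.960.
Half-width: 1.960 × 2.69 = 5.27.
-5.76 − 5.27 = -11.03; -5.76 + 5.27 = -0.49.

[-11.03, -0.49]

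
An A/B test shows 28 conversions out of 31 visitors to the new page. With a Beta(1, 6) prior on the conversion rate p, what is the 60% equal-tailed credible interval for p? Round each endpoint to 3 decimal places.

[0.707, 0.822]

Posterior: Beta(1+28, 6+3) = Beta(29, 9).
Equal-tailed 60% interval: the 0.2 and 0.8 quantiles of Beta(29, 9).
Posterior mean ≈ 0.763, SD ≈ 0.068; a Normal approximation gives roughly [0.706, 0.820].
Exact: F⁻¹(0.2) = 0.707; F⁻¹(0.8) = 0.822.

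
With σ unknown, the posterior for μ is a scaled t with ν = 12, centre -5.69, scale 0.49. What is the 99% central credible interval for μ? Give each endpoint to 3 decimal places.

[-7.187, -4.193]

The t_12 distribution is symmetric; the 99% interval is -5.69 ± t·0.49 with t_{0.995,12} = 3.055.
Half-width: 3.055 × 0.49 = 1.497.
-5.69 − 1.497 = -7.187; -5.69 + 1.497 = -4.193.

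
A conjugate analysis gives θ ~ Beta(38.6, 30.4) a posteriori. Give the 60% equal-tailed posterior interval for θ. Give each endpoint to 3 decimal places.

Posterior: Beta(38.6, 30.4).
Equal-tailed 60% interval: the 0.2 and 0.8 quantiles of Beta(38.6, 30.4).
Posterior mean ≈ 0.559, SD ≈ 0.059; a Normal approximation gives roughly [0.509, 0.609].
Exact: F⁻¹(0.2) = 0.509; F⁻¹(0.8) = 0.610.

[0.509, 0.610]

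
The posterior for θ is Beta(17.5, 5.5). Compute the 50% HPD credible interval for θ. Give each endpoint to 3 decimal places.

[0.723, 0.840]

The posterior is unimodal and skewed, so the HPD interval has equal density at both endpoints and is the shortest 50% interval.
Solving f(0.723) = f(0.840) with F(0.840) − F(0.723) = 0.50 gives [0.723, 0.840].
For comparison, the equal-tailed interval is [0.705, 0.825]; the HPD is narrower and shifted toward the mode.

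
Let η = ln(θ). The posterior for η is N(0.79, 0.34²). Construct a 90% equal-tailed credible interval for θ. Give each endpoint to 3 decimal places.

[1.260, 3.855]

On the log scale the 90% interval is 0.79 ± 1.645 × 0.34 = [0.2307, 1.3493].
Exponentiate: [e^0.2307, e^1.3493] = [1.260, 3.855].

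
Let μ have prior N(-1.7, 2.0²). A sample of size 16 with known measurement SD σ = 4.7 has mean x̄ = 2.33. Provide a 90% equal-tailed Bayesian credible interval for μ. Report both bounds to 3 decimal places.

[-0.370, 2.962]

Posterior precision = 1/2.0² + 16/4.7² = 0.2500 + 0.7243 = 0.9743, so posterior SD = 1.0131.
Posterior mean = (-1.7/2.0² + 16·2.33/4.7²) / 0.9743 = 1.2959.
Interval: 1.2959 ± 1.645 × 1.0131 → [-0.370, 2.962].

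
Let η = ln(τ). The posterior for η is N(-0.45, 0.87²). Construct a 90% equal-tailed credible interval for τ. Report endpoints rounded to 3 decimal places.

On the log scale the 90% interval is -0.45 ± 1.645 × 0.87 = [-1.8810, 0.9810].
Exponentiate: [e^-1.8810, e^0.9810] = [0.152, 2.667].

[0.152, 2.667]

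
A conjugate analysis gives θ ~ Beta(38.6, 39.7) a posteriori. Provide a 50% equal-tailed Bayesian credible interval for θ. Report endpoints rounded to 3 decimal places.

Posterior: Beta(38.6, 39.7).
Equal-tailed 50% interval: the 0.25 and 0.75 quantiles of Beta(38.6, 39.7).
Posterior mean ≈ 0.493, SD ≈ 0.056; a Normal approximation gives roughly [0.455, 0.531].
Exact: F⁻¹(0.25) = 0.455; F⁻¹(0.75) = 0.531.

[0.455, 0.531]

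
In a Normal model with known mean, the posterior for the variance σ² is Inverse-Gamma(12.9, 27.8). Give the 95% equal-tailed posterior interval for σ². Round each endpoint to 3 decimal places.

Inverse-Gamma(12.9, 27.8) quantiles: F⁻¹(0.025) and F⁻¹(0.975).
Equivalently, 1/σ² ~ Gamma(12.9, rate = 27.8); invert its 0.975 and 0.025 quantiles.
Posterior mean ≈ 2.336, SD ≈ 0.708; a Normal approximation gives roughly [0.949, 3.723].
Exact: lower = 1.334; upper = 4.059.

[1.334, 4.059]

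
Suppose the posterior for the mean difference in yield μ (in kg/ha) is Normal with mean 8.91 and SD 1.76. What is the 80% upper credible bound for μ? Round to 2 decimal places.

Need U with P(μ ≤ U) = 0.80: U = 8.91 + z_{0.2}·1.76.
z = 0.842; U = 8.91 + 0.842 × 1.76 = 10.39.

10.39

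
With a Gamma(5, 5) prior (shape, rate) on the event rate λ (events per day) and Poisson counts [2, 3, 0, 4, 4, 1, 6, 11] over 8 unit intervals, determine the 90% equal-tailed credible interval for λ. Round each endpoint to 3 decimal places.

Posterior: Gamma(5+31, 5+8) = Gamma(36, 13) (shape, rate).
Equal-tailed 90% interval: Gamma(36, 13) quantiles at 0.05 and 0.95.
Posterior mean ≈ 2.769, SD ≈ 0.462; a Normal approximation gives roughly [2.010, 3.528].
Exact: lower = 2.056; upper = 3.570.

[2.056, 3.570]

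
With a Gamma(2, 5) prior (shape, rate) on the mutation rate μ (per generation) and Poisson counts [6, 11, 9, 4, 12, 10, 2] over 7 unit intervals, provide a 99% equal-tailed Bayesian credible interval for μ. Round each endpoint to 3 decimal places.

[3.217, 6.429]

Posterior: Gamma(2+54, 5+7) = Gamma(56, 12) (shape, rate).
Equal-tailed 99% interval: Gamma(56, 12) quantiles at 0.005 and 0.995.
Posterior mean ≈ 4.667, SD ≈ 0.624; a Normal approximation gives roughly [3.060, 6.273].
Exact: lower = 3.217; upper = 6.429.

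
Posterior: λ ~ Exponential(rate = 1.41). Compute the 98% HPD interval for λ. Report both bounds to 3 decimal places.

[0.000, 2.774]

The exponential density is strictly decreasing on [0, ∞), so the HPD interval is anchored at 0: [0, q] with P(λ ≤ q) = 0.98.
q = −ln(1 − 0.98) / 1.41 = 3.9120 / 1.41 = 2.774.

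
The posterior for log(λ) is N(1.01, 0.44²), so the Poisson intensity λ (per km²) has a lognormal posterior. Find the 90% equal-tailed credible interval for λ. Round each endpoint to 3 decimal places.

On the log scale the 90% interval is 1.01 ± 1.645 × 0.44 = [0.2863, 1.7337].
Exponentiate: [e^0.2863, e^1.7337] = [1.331, 5.662].

[1.331, 5.662]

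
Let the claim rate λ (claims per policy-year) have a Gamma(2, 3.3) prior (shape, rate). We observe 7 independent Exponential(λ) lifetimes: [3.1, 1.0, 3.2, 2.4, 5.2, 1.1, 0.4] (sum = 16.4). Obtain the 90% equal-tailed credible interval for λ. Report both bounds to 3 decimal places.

Posterior: Gamma(2+7, 3.3+16.4) = Gamma(9, 19.7) (shape, rate).
Equal-tailed 90% interval: Gamma(9, 19.7) quantiles at 0.05 and 0.95.
Posterior mean ≈ 0.457, SD ≈ 0.152; a Normal approximation gives roughly [0.206, 0.707].
Exact: lower = 0.238; upper = 0.733.

[0.238, 0.733]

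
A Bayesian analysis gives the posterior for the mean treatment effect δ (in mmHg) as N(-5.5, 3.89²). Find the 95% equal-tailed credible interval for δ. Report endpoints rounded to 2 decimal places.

[-13.12, 2.12]

The posterior is symmetric, so the 95% equal-tailed interval is δ = -5.5 ± z·3.89 with z = 1.960.
Half-width: 1.960 × 3.89 = 7.62.
-5.5 − 7.62 = -13.12; -5.5 + 7.62 = 2.12.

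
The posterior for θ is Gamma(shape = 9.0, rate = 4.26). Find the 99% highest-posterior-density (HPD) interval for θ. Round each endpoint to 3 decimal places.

[0.634, 4.171]

The posterior is unimodal and skewed, so the HPD interval has equal density at both endpoints and is the shortest 99% interval.
Solving f(0.634) = f(4.171) with F(4.171) − F(0.634) = 0.99 gives [0.634, 4.171].
For comparison, the equal-tailed interval is [0.735, 4.361]; the HPD is narrower and shifted toward the mode.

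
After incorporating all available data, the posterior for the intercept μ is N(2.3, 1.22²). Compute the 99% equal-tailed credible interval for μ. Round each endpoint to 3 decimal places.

The posterior is symmetric, so the 99% equal-tailed interval is μ = 2.3 ± z·1.22 with z = 2.576.
Half-width: 2.576 × 1.22 = 3.143.
2.3 − 3.143 = -0.843; 2.3 + 3.143 = 5.443.

[-0.843, 5.443]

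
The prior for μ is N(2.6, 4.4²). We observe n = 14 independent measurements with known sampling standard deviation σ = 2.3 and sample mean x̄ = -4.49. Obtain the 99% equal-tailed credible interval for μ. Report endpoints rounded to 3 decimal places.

Posterior precision = 1/4.4² + 14/2.3² = 0.0517 + 2.6465 = 2.6982, so posterior SD = 0.6088.
Posterior mean = (2.6/4.4² + 14·-4.49/2.3²) / 2.6982 = -4.3543.
Interval: -4.3543 ± 2.576 × 0.6088 → [-5.922, -2.786].

[-5.922, -2.786]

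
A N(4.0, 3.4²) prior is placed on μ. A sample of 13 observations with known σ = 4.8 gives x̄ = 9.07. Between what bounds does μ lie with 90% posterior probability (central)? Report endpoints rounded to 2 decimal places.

[6.36, 10.44]

Posterior precision = 1/3.4² + 13/4.8² = 0.0865 + 0.5642 = 0.6507, so posterior SD = 1.2396.
Posterior mean = (4.0/3.4² + 13·9.07/4.8²) / 0.6507 = 8.3960.
Interval: 8.3960 ± 1.645 × 1.2396 → [6.36, 10.44].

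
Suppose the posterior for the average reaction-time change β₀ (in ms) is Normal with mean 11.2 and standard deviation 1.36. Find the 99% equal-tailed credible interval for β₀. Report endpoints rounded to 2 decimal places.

The posterior is symmetric, so the 99% equal-tailed interval is β₀ = 11.2 ± z·1.36 with z = 2.576.
Half-width: 2.576 × 1.36 = 3.50.
11.2 − 3.50 = 7.70; 11.2 + 3.50 = 14.70.

[7.70, 14.70]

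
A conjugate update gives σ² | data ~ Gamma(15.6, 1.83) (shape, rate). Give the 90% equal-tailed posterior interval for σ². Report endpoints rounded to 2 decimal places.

Posterior: Gamma(shape 15.6, rate 1.83).
Equal-tailed 90% interval: Gamma(15.6, 1.83) quantiles at 0.05 and 0.95.
Posterior mean ≈ 8.52, SD ≈ 2.16; a Normal approximation gives roughly [4.97, 12.07].
Exact: lower = 5.31; upper = 12.36.

[5.31, 12.36]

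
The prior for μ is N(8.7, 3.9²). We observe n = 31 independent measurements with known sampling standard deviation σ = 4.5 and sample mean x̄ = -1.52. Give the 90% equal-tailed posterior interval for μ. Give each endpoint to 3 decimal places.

Posterior precision = 1/3.9² + 31/4.5² = 0.0657 + 1.5309 = 1.5966, so posterior SD = 0.7914.
Posterior mean = (8.7/3.9² + 31·-1.52/4.5²) / 1.5966 = -1.0992.
Interval: -1.0992 ± 1.645 × 0.7914 → [-2.401, 0.203].

[-2.401, 0.203]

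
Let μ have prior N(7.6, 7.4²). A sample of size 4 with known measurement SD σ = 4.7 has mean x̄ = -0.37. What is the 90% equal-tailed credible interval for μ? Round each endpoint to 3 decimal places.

Posterior precision = 1/7.4² + 4/4.7² = 0.0183 + 0.1811 = 0.1993, so posterior SD = 2.2398.
Posterior mean = (7.6/7.4² + 4·-0.37/4.7²) / 0.1993 = 0.3601.
Interval: 0.3601 ± 1.645 × 2.2398 → [-3.324, 4.044].

[-3.324, 4.044]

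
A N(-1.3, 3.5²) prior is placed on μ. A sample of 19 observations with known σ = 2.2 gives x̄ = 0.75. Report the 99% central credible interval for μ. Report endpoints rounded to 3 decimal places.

[-0.579, 1.995]

Posterior precision = 1/3.5² + 19/2.2² = 0.0816 + 3.9256 = 4.0073, so posterior SD = 0.4995.
Posterior mean = (-1.3/3.5² + 19·0.75/2.2²) / 4.0073 = 0.7082.
Interval: 0.7082 ± 2.576 × 0.4995 → [-0.579, 1.995].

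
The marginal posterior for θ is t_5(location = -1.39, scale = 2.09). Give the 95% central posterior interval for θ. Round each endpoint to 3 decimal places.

The t_5 distribution is symmetric; the 95% interval is -1.39 ± t·2.09 with t_{0.975,5} = 2.571.
Half-width: 2.571 × 2.09 = 5.373.
-1.39 − 5.373 = -6.763; -1.39 + 5.373 = 3.983.

[-6.763, 3.983]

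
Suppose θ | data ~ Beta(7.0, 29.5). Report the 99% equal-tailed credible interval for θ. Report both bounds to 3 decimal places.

[0.061, 0.384]

Posterior: Beta(7.0, 29.5).
Equal-tailed 99% interval: the 0.005 and 0.995 quantiles of Beta(7.0, 29.5).
Posterior mean ≈ 0.192, SD ≈ 0.064; a Normal approximation gives roughly [0.026, 0.357].
Exact: F⁻¹(0.005) = 0.061; F⁻¹(0.995) = 0.384.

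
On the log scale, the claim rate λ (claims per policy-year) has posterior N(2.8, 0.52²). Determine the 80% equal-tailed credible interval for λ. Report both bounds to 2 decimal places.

On the log scale the 80% interval is 2.8 ± 1.282 × 0.52 = [2.1336, 3.4664].
Exponentiate: [e^2.1336, e^3.4664] = [8.45, 32.02].

[8.45, 32.02]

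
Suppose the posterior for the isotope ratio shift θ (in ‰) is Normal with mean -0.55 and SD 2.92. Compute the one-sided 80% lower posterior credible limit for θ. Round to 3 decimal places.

Need L with P(θ ≥ L) = 0.80: L = -0.55 − z_{0.2}·2.92.
z = 0.842; L = -0.55 − 0.842 × 2.92 = -3.008.

-3.008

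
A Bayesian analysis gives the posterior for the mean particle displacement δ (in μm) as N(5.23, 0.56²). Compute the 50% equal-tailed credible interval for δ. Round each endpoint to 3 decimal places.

[4.852, 5.608]

The posterior is symmetric, so the 50% equal-tailed interval is δ = 5.23 ± z·0.56 with z = 0.674.
Half-width: 0.674 × 0.56 = 0.378.
5.23 − 0.378 = 4.852; 5.23 + 0.378 = 5.608.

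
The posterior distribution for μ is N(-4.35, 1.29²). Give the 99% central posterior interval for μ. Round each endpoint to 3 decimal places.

[-7.673, -1.027]

The posterior is symmetric, so the 99% equal-tailed interval is μ = -4.35 ± z·1.29 with z = 2.576.
Half-width: 2.576 × 1.29 = 3.323.
-4.35 − 3.323 = -7.673; -4.35 + 3.323 = -1.027.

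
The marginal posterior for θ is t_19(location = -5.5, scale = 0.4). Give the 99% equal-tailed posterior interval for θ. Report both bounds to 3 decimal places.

[-6.644, -4.356]

The t_19 distribution is symmetric; the 99% interval is -5.5 ± t·0.4 with t_{0.995,19} = 2.861.
Half-width: 2.861 × 0.4 = 1.144.
-5.5 − 1.144 = -6.644; -5.5 + 1.144 = -4.356.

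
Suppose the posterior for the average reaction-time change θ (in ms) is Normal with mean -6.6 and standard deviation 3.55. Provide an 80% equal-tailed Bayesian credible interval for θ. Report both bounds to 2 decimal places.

[-11.15, -2.05]

The posterior is symmetric, so the 80% equal-tailed interval is θ = -6.6 ± z·3.55 with z = 1.282.
Half-width: 1.282 × 3.55 = 4.55.
-6.6 − 4.55 = -11.15; -6.6 + 4.55 = -2.05.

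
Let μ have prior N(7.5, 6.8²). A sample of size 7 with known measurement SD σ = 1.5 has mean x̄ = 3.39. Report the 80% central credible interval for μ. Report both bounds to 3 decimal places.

Posterior precision = 1/6.8² + 7/1.5² = 0.0216 + 3.1111 = 3.1327, so posterior SD = 0.5650.
Posterior mean = (7.5/6.8² + 7·3.39/1.5²) / 3.1327 = 3.4184.
Interval: 3.4184 ± 1.282 × 0.5650 → [2.694, 4.142].

[2.694, 4.142]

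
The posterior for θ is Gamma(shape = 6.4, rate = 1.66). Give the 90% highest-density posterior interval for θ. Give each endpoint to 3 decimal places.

[1.438, 6.181]

The posterior is unimodal and skewed, so the HPD interval has equal density at both endpoints and is the shortest 90% interval.
Solving f(1.438) = f(6.181) with F(6.181) − F(1.438) = 0.90 gives [1.438, 6.181].
For comparison, the equal-tailed interval is [1.734, 6.655]; the HPD is narrower and shifted toward the mode.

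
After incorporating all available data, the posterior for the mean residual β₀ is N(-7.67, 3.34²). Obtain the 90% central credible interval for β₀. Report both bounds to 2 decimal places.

[-13.16, -2.18]

The posterior is symmetric, so the 90% equal-tailed interval is β₀ = -7.67 ± z·3.34 with z = 1.645.
Half-width: 1.645 × 3.34 = 5.49.
-7.67 − 5.49 = -13.16; -7.67 + 5.49 = -2.18.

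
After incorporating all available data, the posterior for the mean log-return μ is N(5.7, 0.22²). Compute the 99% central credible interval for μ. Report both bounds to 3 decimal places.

The posterior is symmetric, so the 99% equal-tailed interval is μ = 5.7 ± z·0.22 with z = 2.576.
Half-width: 2.576 × 0.22 = 0.567.
5.7 − 0.567 = 5.133; 5.7 + 0.567 = 6.267.

[5.133, 6.267]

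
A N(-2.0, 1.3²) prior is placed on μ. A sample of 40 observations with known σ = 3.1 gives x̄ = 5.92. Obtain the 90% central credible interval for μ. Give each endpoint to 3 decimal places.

Posterior precision = 1/1.3² + 40/3.1² = 0.5917 + 4.1623 = 4.7540, so posterior SD = 0.4586.
Posterior mean = (-2.0/1.3² + 40·5.92/3.1²) / 4.7540 = 4.9342.
Interval: 4.9342 ± 1.645 × 0.4586 → [4.180, 5.689].

[4.180, 5.689]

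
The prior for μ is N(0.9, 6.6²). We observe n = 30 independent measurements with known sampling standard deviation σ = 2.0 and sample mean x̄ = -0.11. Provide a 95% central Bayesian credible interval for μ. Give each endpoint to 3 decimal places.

[-0.822, 0.608]

Posterior precision = 1/6.6² + 30/2.0² = 0.0230 + 7.5000 = 7.5230, so posterior SD = 0.3646.
Posterior mean = (0.9/6.6² + 30·-0.11/2.0²) / 7.5230 = -0.1069.
Interval: -0.1069 ± 1.960 × 0.3646 → [-0.822, 0.608].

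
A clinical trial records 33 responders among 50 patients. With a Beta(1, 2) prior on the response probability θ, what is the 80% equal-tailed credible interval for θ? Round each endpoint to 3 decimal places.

[0.556, 0.724]

Posterior: Beta(1+33, 2+17) = Beta(34, 19).
Equal-tailed 80% interval: the 0.1 and 0.9 quantiles of Beta(34, 19).
Posterior mean ≈ 0.642, SD ≈ 0.065; a Normal approximation gives roughly [0.558, 0.725].
Exact: F⁻¹(0.1) = 0.556; F⁻¹(0.9) = 0.724.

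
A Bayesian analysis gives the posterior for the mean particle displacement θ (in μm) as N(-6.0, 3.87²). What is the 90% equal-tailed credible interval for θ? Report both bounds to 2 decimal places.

The posterior is symmetric, so the 90% equal-tailed interval is θ = -6.0 ± z·3.87 with z = 1.645.
Half-width: 1.645 × 3.87 = 6.37.
-6.0 − 6.37 = -12.37; -6.0 + 6.37 = 0.37.

[-12.37, 0.37]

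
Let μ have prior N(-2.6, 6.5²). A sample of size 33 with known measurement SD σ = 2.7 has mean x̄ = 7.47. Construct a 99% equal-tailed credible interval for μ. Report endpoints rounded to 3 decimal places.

Posterior precision = 1/6.5² + 33/2.7² = 0.0237 + 4.5267 = 4.5504, so posterior SD = 0.4688.
Posterior mean = (-2.6/6.5² + 33·7.47/2.7²) / 4.5504 = 7.4176.
Interval: 7.4176 ± 2.576 × 0.4688 → [6.210, 8.625].

[6.210, 8.625]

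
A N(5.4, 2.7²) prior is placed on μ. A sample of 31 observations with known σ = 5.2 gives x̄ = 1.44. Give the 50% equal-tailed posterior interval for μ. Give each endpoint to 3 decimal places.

Posterior precision = 1/2.7² + 31/5.2² = 0.1372 + 1.1464 = 1.2836, so posterior SD = 0.8826.
Posterior mean = (5.4/2.7² + 31·1.44/5.2²) / 1.2836 = 1.8632.
Interval: 1.8632 ± 0.674 × 0.8826 → [1.268, 2.459].

[1.268, 2.459]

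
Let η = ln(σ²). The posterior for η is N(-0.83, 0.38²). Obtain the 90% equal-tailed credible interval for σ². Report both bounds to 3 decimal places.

On the log scale the 90% interval is -0.83 ± 1.645 × 0.38 = [-1.4550, -0.2050].
Exponentiate: [e^-1.4550, e^-0.2050] = [0.233, 0.815].

[0.233, 0.815]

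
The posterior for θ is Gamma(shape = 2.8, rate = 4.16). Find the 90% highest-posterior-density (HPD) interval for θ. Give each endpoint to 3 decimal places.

[0.085, 1.244]

The posterior is unimodal and skewed, so the HPD interval has equal density at both endpoints and is the shortest 90% interval.
Solving f(0.085) = f(1.244) with F(1.244) − F(0.085) = 0.90 gives [0.085, 1.244].
For comparison, the equal-tailed interval is [0.172, 1.441]; the HPD is narrower and shifted toward the mode.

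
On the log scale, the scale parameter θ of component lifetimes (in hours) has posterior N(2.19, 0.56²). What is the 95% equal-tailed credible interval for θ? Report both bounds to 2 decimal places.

[2.98, 26.78]

On the log scale the 95% interval is 2.19 ± 1.960 × 0.56 = [1.0924, 3.2876].
Exponentiate: [e^1.0924, e^3.2876] = [2.98, 26.78].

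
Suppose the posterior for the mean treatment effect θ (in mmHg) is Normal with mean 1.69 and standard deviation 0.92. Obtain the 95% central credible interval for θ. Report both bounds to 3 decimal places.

[-0.113, 3.493]

The posterior is symmetric, so the 95% equal-tailed interval is θ = 1.69 ± z·0.92 with z = 1.960.
Half-width: 1.960 × 0.92 = 1.803.
1.69 − 1.803 = -0.113; 1.69 + 1.803 = 3.493.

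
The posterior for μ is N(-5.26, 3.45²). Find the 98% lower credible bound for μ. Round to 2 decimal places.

-12.35

Need L with P(μ ≥ L) = 0.98: L = -5.26 − z_{0.02}·3.45.
z = 2.054; L = -5.26 − 2.054 × 3.45 = -12.35.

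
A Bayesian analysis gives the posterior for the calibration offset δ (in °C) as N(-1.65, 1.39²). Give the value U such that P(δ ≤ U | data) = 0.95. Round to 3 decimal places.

0.636

Need U with P(δ ≤ U) = 0.95: U = -1.65 + z_{0.05}·1.39.
z = 1.645; U = -1.65 + 1.645 × 1.39 = 0.636.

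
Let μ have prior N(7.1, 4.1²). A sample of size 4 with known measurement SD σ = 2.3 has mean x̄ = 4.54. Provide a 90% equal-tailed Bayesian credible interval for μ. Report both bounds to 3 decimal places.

[2.905, 6.548]

Posterior precision = 1/4.1² + 4/2.3² = 0.0595 + 0.7561 = 0.8156, so posterior SD = 1.1073.
Posterior mean = (7.1/4.1² + 4·4.54/2.3²) / 0.8156 = 4.7267.
Interval: 4.7267 ± 1.645 × 1.1073 → [2.905, 6.548].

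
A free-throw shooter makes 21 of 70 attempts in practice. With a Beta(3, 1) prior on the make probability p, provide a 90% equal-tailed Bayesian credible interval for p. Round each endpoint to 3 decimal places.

[0.238, 0.416]

Posterior: Beta(3+21, 1+49) = Beta(24, 50).
Equal-tailed 90% interval: the 0.05 and 0.95 quantiles of Beta(24, 50).
Posterior mean ≈ 0.324, SD ≈ 0.054; a Normal approximation gives roughly [0.235, 0.413].
Exact: F⁻¹(0.05) = 0.238; F⁻¹(0.95) = 0.416.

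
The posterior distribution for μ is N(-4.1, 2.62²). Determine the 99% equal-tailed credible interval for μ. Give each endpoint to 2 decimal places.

[-10.85, 2.65]

The posterior is symmetric, so the 99% equal-tailed interval is μ = -4.1 ± z·2.62 with z = 2.576.
Half-width: 2.576 × 2.62 = 6.75.
-4.1 − 6.75 = -10.85; -4.1 + 6.75 = 2.65.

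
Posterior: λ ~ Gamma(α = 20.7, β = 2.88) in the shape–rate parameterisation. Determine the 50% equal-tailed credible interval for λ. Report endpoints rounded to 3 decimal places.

Posterior: Gamma(shape 20.7, rate 2.88).
Equal-tailed 50% interval: Gamma(20.7, 2.88) quantiles at 0.25 and 0.75.
Posterior mean ≈ 7.188, SD ≈ 1.580; a Normal approximation gives roughly [6.122, 8.253].
Exact: lower = 6.069; upper = 8.181.

[6.069, 8.181]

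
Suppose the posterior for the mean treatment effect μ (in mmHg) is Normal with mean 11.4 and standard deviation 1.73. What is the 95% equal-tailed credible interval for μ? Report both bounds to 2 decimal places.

[8.01, 14.79]

The posterior is symmetric, so the 95% equal-tailed interval is μ = 11.4 ± z·1.73 with z = 1.960.
Half-width: 1.960 × 1.73 = 3.39.
11.4 − 3.39 = 8.01; 11.4 + 3.39 = 14.79.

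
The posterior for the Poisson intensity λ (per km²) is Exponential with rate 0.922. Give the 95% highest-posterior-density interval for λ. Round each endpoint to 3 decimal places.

[0.000, 3.249]

The exponential density is strictly decreasing on [0, ∞), so the HPD interval is anchored at 0: [0, q] with P(λ ≤ q) = 0.95.
q = −ln(1 − 0.95) / 0.922 = 2.9957 / 0.922 = 3.249.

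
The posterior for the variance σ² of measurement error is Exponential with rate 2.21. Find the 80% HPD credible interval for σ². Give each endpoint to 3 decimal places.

The exponential density is strictly decreasing on [0, ∞), so the HPD interval is anchored at 0: [0, q] with P(σ² ≤ q) = 0.80.
q = −ln(1 − 0.80) / 2.21 = 1.6094 / 2.21 = 0.728.

[0.000, 0.728]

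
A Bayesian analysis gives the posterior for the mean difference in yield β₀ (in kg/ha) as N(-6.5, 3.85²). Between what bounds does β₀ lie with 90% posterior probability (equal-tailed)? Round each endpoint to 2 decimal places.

[-12.83, -0.17]

The posterior is symmetric, so the 90% equal-tailed interval is β₀ = -6.5 ± z·3.85 with z = 1.645.
Half-width: 1.645 × 3.85 = 6.33.
-6.5 − 6.33 = -12.83; -6.5 + 6.33 = -0.17.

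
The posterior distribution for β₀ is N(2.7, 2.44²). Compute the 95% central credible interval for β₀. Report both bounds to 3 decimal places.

[-2.082, 7.482]

The posterior is symmetric, so the 95% equal-tailed interval is β₀ = 2.7 ± z·2.44 with z = 1.960.
Half-width: 1.960 × 2.44 = 4.782.
2.7 − 4.782 = -2.082; 2.7 + 4.782 = 7.482.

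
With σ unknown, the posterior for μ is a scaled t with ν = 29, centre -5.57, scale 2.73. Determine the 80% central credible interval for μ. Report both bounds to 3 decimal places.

[-9.150, -1.990]

The t_29 distribution is symmetric; the 80% interval is -5.57 ± t·2.73 with t_{0.9,29} = 1.311.
Half-width: 1.311 × 2.73 = 3.580.
-5.57 − 3.580 = -9.150; -5.57 + 3.580 = -1.990.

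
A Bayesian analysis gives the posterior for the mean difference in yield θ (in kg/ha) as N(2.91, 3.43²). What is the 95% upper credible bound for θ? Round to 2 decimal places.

8.55

Need U with P(θ ≤ U) = 0.95: U = 2.91 + z_{0.05}·3.43.
z = 1.645; U = 2.91 + 1.645 × 3.43 = 8.55.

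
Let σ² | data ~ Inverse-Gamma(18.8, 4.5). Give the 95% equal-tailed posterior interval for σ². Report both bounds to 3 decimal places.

Inverse-Gamma(18.8, 4.5) quantiles: F⁻¹(0.025) and F⁻¹(0.975).
Equivalently, 1/σ² ~ Gamma(18.8, rate = 4.5); invert its 0.975 and 0.025 quantiles.
Posterior mean ≈ 0.253, SD ≈ 0.062; a Normal approximation gives roughly [0.132, 0.374].
Exact: lower = 0.160; upper = 0.399.

[0.160, 0.399]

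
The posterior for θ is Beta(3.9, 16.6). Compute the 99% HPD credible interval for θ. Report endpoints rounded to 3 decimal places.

The posterior is unimodal and skewed, so the HPD interval has equal density at both endpoints and is the shortest 99% interval.
Solving f(0.024) = f(0.430) with F(0.430) − F(0.024) = 0.99 gives [0.024, 0.430].
For comparison, the equal-tailed interval is [0.035, 0.453]; the HPD is narrower and shifted toward the mode.

[0.024, 0.430]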